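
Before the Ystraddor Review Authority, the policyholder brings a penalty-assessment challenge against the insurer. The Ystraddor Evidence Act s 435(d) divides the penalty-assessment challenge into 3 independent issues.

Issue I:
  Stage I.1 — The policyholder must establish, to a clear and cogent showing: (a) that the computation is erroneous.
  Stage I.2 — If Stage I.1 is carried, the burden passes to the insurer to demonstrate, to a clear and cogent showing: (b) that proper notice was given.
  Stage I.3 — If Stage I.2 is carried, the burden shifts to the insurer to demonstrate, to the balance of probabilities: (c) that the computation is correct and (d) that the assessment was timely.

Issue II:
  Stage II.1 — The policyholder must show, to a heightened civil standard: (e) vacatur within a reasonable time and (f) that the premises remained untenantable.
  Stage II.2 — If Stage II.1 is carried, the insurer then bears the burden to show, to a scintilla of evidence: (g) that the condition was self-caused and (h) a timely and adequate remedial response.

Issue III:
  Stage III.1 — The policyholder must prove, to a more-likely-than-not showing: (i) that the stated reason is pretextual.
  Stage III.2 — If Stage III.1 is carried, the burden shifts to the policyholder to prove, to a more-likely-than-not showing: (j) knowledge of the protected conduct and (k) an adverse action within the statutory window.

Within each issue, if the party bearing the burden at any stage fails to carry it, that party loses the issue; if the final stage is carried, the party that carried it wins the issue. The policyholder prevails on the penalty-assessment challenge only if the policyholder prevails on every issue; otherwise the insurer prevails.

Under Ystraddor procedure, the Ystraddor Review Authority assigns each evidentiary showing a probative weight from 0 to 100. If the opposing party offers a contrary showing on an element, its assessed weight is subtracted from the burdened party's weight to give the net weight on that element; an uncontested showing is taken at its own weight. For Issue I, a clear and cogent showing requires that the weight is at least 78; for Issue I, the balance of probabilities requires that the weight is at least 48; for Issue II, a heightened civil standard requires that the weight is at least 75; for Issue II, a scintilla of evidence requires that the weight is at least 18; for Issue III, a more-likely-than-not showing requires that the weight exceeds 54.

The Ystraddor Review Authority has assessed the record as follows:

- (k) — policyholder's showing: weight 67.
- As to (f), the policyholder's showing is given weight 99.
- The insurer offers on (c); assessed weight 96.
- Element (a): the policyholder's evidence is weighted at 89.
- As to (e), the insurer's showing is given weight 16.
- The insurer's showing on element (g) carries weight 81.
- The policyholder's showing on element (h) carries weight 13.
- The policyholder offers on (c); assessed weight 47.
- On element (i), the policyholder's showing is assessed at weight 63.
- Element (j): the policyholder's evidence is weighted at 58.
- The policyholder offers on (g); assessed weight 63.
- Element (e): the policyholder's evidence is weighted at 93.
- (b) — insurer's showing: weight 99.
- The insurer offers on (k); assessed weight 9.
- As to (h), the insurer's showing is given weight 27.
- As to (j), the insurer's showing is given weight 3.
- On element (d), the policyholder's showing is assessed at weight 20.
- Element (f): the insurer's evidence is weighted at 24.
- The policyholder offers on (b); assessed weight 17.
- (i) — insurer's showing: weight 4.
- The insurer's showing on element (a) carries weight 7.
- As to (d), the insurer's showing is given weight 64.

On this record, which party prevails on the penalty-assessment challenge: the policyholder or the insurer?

— Issue I —
At Stage I.1 the policyholder must meet a clear and cogent showing (weight is at least 78): on (a) the weight is 89 less the opposing 7 gives net 82, which does reach 78, so (a) meets the standard.
  The policyholder carries Stage I.1; the insurer now bears the burden.
At Stage I.2 the insurer must meet a clear and cogent showing (weight is at least 78): on (b) the weight is 99 less the opposing 17 gives net 82, which does reach 78, so (b) meets the standard.
  All elements met. The insurer retains the burden for Stage I.3.
At Stage I.3 the insurer must meet the balance of probabilities (weight is at least 48): on (c) the weight is 96 less the opposing 47 gives net 49, which does reach 48, so (c) meets the standard; on (d) the weight is 64 less the opposing 20 gives net 44, which does not reach 48, so (d) does not meet the standard.
  Stage I.3 not carried; the insurer fails its burden.
So the policyholder prevails on this issue.
— Issue II —
Stage II.1 — burden on policyholder; standard: a heightened civil standard (weight is at least 75).
    (e): 93 − 16 = 77 ≥ 75 [met]
    (f): 99 − 24 = 75 ≥ 75 [met]
  All elements met. The burden passes to the insurer.
Stage II.2 — burden on insurer; standard: a scintilla of evidence (weight is at least 18).
    (g): 81 − 63 = 18 ≥ 18 [met]
    (h): 27 − 13 = 14 < 18 [not met]
  Not every element is met, so the insurer fails to carry Stage II.2.
So the policyholder prevails on this issue.
— Issue III —
Stage III.1 (policyholder, a more-likely-than-not showing, weight exceeds 54): (i) net 63−4=59 > 54 — meets.
  Stage III.1 is satisfied; the policyholder continues to bear the burden.
Stage III.2 (policyholder, a more-likely-than-not showing, weight exceeds 54): (j) net 58−3=55 > 54 — meets; (k) net 67−9=58 > 54 — meets.
  All elements met at the final stage.
Every stage carried; the policyholder prevails on this issue.
Per-issue: Issue I → policyholder; Issue II → policyholder; Issue III → policyholder. The policyholder must prevail on every issue; overall, the policyholder prevails.

policyholder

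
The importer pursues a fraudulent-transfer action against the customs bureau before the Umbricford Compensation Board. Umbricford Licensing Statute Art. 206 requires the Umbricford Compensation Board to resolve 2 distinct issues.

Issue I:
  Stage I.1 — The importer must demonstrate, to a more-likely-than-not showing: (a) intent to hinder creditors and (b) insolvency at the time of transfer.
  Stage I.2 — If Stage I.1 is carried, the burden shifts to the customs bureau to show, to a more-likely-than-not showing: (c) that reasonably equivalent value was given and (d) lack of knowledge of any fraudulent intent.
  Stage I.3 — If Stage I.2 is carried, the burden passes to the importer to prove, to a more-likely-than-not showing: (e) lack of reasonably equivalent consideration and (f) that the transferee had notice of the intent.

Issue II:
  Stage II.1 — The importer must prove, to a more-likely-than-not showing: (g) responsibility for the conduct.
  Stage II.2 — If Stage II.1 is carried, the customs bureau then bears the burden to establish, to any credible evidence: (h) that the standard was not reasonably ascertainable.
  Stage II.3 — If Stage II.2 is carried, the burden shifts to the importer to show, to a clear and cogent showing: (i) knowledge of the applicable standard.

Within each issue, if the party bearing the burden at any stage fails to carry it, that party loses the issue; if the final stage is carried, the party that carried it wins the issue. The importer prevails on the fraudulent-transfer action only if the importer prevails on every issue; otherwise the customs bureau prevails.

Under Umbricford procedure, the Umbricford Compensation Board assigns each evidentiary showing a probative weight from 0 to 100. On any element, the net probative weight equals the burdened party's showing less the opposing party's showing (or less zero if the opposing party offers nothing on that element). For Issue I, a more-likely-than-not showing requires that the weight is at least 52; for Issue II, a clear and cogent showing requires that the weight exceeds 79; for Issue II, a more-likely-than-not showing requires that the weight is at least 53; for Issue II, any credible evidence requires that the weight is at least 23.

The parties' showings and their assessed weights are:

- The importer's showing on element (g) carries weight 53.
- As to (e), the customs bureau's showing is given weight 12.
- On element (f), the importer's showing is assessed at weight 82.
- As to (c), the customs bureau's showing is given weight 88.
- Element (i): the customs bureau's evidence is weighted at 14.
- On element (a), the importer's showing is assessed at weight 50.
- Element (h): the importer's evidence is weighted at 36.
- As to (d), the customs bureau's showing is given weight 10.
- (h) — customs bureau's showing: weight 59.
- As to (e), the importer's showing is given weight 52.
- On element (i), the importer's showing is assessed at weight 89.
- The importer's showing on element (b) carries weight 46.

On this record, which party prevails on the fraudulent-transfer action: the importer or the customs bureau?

— Issue I —
Stage I.1 (importer, a more-likely-than-not showing, weight is at least 52): (a) 50 < 52 — fails; (b) 46 < 52 — fails.
  Not every element is met, so the importer fails to carry Stage I.1.
The analysis ends at Stage I.1; the customs bureau prevails on this issue.
— Issue II —
Stage II.1 (importer, a more-likely-than-not showing, weight is at least 53): (g) 53 ≥ 53 — meets.
  The importer carries Stage II.1; the customs bureau now bears the burden.
Stage II.2 (customs bureau, any credible evidence, weight is at least 23): (h) net 59−36=23 ≥ 23 — meets.
  The customs bureau carries Stage II.2; the importer now bears the burden.
Stage II.3 (importer, a clear and cogent showing, weight exceeds 79): (i) net 89−14=75 ≤ 79 — fails.
  Not every element is met, so the importer fails to carry Stage II.3.
The analysis ends at Stage II.3; the customs bureau prevails on this issue.
Per-issue: Issue I → customs bureau; Issue II → customs bureau. The importer must prevail on every issue; overall, the customs bureau prevails.

customs bureau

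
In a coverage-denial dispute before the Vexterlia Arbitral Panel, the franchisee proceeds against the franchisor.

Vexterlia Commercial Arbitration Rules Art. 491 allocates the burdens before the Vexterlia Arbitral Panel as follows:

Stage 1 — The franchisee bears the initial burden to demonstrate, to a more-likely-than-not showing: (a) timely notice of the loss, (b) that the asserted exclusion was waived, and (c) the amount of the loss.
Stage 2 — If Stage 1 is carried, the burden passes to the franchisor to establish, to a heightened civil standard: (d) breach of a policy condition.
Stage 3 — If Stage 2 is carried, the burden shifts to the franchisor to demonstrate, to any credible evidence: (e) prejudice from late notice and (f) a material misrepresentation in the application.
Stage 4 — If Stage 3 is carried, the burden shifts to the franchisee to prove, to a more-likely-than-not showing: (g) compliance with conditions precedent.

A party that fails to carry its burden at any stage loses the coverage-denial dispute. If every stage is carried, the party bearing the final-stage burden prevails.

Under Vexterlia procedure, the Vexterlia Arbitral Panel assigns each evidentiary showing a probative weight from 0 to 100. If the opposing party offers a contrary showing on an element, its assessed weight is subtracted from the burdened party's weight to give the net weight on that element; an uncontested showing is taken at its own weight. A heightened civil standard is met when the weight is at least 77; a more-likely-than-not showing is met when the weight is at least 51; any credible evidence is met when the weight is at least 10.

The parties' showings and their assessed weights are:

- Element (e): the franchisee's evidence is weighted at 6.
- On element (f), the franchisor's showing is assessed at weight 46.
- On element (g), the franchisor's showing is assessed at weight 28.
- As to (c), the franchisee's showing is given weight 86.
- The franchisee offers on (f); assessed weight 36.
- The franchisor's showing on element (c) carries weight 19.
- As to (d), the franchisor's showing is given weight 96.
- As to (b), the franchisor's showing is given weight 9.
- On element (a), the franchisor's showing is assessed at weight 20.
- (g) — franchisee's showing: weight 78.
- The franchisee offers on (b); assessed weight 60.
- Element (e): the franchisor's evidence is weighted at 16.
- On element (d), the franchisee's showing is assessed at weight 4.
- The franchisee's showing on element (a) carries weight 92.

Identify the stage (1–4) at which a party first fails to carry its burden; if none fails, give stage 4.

Stage 1 (franchisee, a more-likely-than-not showing, weight is at least 51): (a) net 92−20=72 ≥ 51 — meets; (b) net 60−9=51 ≥ 51 — meets; (c) net 86−19=67 ≥ 51 — meets.
  Stage 1 carried; the burden shifts to the franchisor.
Stage 2 (franchisor, a heightened civil standard, weight is at least 77): (d) net 96−4=92 ≥ 77 — meets.
  Stage 2 is satisfied; the franchisor continues to bear the burden.
Stage 3 (franchisor, any credible evidence, weight is at least 10): (e) net 16−6=10 ≥ 10 — meets; (f) net 46−36=10 ≥ 10 — meets.
  All elements met. The burden passes to the franchisee.
Stage 4 (franchisee, a more-likely-than-not showing, weight is at least 51): (g) net 78−28=50 < 51 — fails.
  Stage 4 not carried; the franchisee fails its burden.
The franchisor prevails.

stage 4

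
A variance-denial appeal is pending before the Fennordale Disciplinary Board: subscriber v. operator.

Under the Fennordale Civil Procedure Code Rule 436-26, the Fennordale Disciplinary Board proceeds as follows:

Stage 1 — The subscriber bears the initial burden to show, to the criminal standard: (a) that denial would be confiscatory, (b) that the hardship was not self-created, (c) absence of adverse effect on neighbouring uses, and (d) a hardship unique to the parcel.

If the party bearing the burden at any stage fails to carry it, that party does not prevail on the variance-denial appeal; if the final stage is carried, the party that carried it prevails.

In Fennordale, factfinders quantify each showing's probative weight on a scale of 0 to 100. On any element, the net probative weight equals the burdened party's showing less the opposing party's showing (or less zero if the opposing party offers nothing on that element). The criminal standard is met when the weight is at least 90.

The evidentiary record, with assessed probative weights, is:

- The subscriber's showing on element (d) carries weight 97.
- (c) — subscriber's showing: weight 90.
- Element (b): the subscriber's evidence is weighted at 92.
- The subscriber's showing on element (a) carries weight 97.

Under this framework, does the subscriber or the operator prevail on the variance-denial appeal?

subscriber

Stage 1 (subscriber, the criminal standard, weight is at least 90): (a) 97 ≥ 90 — meets; (b) 92 ≥ 90 — meets; (c) 90 ≥ 90 — meets; (d) 97 ≥ 90 — meets.
  The subscriber carries the last stage.
With every stage satisfied, the subscriber prevails.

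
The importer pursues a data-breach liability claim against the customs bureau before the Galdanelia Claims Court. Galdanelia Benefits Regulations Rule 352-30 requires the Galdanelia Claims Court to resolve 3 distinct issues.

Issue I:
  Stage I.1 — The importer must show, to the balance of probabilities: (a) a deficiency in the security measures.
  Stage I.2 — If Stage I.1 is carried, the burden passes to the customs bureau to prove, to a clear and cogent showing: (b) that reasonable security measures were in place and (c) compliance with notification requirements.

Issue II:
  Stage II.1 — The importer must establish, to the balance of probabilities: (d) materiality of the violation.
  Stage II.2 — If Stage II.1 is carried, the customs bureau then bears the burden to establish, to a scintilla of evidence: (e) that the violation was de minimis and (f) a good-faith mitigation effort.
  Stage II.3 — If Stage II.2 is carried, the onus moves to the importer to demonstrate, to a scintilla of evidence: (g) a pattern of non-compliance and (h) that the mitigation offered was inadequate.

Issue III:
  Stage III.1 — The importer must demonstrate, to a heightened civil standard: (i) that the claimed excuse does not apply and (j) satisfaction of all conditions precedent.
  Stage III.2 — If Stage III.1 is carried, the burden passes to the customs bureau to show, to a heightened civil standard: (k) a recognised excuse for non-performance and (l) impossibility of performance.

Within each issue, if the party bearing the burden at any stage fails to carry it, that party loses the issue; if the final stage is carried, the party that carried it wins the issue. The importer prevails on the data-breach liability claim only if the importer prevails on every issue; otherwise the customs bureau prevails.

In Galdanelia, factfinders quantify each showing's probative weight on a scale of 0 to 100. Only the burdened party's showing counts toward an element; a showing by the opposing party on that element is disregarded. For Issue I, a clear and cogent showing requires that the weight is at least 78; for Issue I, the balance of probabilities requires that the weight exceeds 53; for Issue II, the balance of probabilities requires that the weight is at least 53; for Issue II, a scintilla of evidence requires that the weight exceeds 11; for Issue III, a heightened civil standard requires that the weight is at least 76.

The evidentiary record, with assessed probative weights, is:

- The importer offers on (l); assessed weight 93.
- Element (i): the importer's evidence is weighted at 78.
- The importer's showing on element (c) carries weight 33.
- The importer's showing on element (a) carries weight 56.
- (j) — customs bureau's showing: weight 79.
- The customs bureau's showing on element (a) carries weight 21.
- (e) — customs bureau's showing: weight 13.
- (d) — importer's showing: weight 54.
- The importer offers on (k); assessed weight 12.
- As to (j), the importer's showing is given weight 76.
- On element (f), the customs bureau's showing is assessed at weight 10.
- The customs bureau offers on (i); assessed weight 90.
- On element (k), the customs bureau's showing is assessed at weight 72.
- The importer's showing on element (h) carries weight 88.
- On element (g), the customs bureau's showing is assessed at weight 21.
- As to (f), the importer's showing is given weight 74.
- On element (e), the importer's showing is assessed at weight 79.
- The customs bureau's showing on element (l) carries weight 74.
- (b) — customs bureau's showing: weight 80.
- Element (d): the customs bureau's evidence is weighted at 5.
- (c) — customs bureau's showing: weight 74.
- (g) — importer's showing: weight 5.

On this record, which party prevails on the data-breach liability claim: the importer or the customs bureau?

— Issue I —
At Stage I.1 the importer must meet the balance of probabilities (weight exceeds 53): on (a) the weight is 56 (the customs bureau's 21 is given no effect), > 53, so (a) meets the standard.
  Stage I.1 carried; the burden shifts to the customs bureau.
At Stage I.2 the customs bureau must meet a clear and cogent showing (weight is at least 78): on (b) the weight is 80, ≥ 78, so (b) meets the standard; on (c) the weight is 74 (the importer's 33 is given no effect), < 78, so (c) does not meet the standard.
  Not every element is met, so the customs bureau fails to carry Stage I.2.
So the importer prevails on this issue.
— Issue II —
Stage II.1 — burden on importer; standard: the balance of probabilities (weight is at least 53).
    (d): 54 (customs bureau's 5 disregarded) ≥ 53 [met]
  All elements met. The burden passes to the customs bureau.
Stage II.2 — burden on customs bureau; standard: a scintilla of evidence (weight exceeds 11).
    (e): 13 (importer's 79 disregarded) > 11 [met]
    (f): 10 (importer's 74 disregarded) ≤ 11 [not met]
  Stage II.2 not carried; the customs bureau fails its burden.
The importer prevails on this issue.
— Issue III —
At Stage III.1 the importer must meet a heightened civil standard (weight is at least 76): on (i) the weight is 78 (the customs bureau's 90 is given no effect), ≥ 76, so (i) meets the standard; on (j) the weight is 76 (the customs bureau's 79 is given no effect), ≥ 76, so (j) meets the standard.
  Stage III.1 is satisfied; the onus moves to the customs bureau.
At Stage III.2 the customs bureau must meet a heightened civil standard (weight is at least 76): on (k) the weight is 72 (the importer's 12 is given no effect), < 76, so (k) does not meet the standard; on (l) the weight is 74 (the importer's 93 is given no effect), < 76, so (l) does not meet the standard.
  Not every element is met, so the customs bureau fails to carry Stage III.2.
The importer prevails on this issue.
Per-issue: Issue I → importer; Issue II → importer; Issue III → importer. The importer must prevail on every issue; overall, the importer prevails.

importer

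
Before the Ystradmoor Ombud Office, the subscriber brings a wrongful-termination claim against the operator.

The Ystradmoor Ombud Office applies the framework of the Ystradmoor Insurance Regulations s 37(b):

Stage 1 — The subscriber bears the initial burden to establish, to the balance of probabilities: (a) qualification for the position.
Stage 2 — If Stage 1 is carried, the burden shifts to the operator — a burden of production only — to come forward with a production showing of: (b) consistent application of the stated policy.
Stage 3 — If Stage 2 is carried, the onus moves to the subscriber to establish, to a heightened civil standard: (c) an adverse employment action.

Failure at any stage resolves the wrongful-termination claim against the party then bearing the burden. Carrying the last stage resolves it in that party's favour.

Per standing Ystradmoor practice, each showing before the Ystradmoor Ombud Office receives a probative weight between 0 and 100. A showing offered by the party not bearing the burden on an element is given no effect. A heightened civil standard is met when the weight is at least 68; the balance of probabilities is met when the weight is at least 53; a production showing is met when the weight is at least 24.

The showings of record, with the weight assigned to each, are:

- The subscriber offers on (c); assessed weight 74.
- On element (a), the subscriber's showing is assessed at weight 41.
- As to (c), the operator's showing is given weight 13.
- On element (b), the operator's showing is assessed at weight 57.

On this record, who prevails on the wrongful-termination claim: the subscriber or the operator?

Stage 1 (subscriber, the balance of probabilities, weight is at least 53): (a) 41 < 53 — fails.
  Not every element is met, so the subscriber fails to carry Stage 1.
The analysis ends at Stage 1; the operator prevails.

operator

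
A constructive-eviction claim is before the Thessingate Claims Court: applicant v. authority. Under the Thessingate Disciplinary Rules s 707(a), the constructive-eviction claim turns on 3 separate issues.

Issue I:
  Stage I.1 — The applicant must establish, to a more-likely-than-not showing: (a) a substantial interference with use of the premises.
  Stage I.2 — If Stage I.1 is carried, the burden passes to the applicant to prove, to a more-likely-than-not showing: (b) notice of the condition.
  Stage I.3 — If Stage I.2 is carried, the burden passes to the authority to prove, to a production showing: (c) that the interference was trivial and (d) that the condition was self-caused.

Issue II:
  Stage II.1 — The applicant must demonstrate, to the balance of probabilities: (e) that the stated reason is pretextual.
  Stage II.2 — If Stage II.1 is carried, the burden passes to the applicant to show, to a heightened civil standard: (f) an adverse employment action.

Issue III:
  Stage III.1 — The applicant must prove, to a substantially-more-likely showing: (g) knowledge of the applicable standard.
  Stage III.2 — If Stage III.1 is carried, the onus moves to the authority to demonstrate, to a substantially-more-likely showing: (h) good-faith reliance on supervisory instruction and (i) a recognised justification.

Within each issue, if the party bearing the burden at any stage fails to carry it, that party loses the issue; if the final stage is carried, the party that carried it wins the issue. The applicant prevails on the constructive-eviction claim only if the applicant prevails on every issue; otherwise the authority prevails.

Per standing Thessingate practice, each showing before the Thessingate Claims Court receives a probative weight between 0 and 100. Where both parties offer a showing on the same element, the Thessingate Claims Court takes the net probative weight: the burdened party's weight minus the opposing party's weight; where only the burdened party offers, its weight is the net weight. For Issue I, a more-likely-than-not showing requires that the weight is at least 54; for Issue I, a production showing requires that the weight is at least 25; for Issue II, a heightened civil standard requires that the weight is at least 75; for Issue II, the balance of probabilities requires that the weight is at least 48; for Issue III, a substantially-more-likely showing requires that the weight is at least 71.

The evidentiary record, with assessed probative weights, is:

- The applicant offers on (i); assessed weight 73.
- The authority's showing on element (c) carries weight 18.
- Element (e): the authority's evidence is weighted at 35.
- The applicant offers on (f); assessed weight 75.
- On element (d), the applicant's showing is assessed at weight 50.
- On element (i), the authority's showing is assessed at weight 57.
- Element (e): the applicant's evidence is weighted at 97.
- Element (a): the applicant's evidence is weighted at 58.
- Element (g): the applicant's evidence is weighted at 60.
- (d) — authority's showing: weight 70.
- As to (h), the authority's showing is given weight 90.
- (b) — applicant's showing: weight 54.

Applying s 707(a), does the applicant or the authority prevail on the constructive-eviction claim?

authority

— Issue I —
Stage I.1 (applicant, a more-likely-than-not showing, weight is at least 54): (a) 58 ≥ 54 — meets.
  All elements met. The applicant retains the burden for Stage I.2.
Stage I.2 (applicant, a more-likely-than-not showing, weight is at least 54): (b) 54 ≥ 54 — meets.
  Stage I.2 is satisfied; the onus moves to the authority.
Stage I.3 (authority, a production showing, weight is at least 25): (c) 18 < 25 — fails; (d) net 70−50=20 < 25 — fails.
  Not every element is met, so the authority fails to carry Stage I.3.
The analysis ends at Stage I.3; the applicant prevails on this issue.
— Issue II —
At Stage II.1 the applicant must meet the balance of probabilities (weight is at least 48): on (e) the weight is 97 less the opposing 35 gives net 62, which does reach 48, so (e) meets the standard.
  All elements met. The applicant retains the burden for Stage II.2.
At Stage II.2 the applicant must meet a heightened civil standard (weight is at least 75): on (f) the weight is 75, which does reach 75, so (f) meets the standard.
  All elements met at the final stage.
All stages carried — the applicant prevails on this issue.
— Issue III —
At Stage III.1 the applicant must meet a substantially-more-likely showing (weight is at least 71): on (g) the weight is 60, < 71, so (g) does not meet the standard.
  Not every element is met, so the applicant fails to carry Stage III.1.
The authority prevails on this issue.
Per-issue: Issue I → applicant; Issue II → applicant; Issue III → authority. The applicant must prevail on every issue; overall, the authority prevails.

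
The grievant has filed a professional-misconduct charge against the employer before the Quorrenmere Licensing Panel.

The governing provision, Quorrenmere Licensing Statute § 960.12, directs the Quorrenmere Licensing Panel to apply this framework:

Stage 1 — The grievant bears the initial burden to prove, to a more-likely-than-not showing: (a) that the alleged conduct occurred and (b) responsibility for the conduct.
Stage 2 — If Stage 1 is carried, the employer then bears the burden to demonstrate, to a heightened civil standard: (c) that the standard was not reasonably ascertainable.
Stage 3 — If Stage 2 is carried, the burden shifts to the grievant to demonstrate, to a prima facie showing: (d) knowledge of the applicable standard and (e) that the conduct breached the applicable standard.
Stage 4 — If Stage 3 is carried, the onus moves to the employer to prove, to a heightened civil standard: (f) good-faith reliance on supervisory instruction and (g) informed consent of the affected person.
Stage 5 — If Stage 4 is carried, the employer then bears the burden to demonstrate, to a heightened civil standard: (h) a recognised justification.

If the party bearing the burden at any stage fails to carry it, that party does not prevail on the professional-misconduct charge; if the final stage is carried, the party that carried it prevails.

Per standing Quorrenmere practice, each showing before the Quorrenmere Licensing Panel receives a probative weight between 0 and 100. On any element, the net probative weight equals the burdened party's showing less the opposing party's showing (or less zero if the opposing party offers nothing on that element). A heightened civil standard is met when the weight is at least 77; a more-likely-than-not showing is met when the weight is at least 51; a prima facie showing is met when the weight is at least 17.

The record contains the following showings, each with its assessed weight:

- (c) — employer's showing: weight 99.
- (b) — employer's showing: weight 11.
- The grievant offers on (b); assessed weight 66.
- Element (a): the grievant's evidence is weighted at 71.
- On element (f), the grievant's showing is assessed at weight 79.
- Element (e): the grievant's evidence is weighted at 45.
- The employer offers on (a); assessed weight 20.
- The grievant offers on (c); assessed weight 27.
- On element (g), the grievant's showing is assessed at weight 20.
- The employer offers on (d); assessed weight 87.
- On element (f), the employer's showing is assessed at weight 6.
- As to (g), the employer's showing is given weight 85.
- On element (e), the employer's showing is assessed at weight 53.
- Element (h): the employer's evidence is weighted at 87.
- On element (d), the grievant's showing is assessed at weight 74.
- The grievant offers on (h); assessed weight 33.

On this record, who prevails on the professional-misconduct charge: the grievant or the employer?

grievant

Stage 1 (grievant, a more-likely-than-not showing, weight is at least 51): (a) net 71−20=51 ≥ 51 — meets; (b) net 66−11=55 ≥ 51 — meets.
  Stage 1 is satisfied; the onus moves to the employer.
Stage 2 (employer, a heightened civil standard, weight is at least 77): (c) net 99−27=72 < 77 — fails.
  Stage 2 not carried; the employer fails its burden.
So the grievant prevails.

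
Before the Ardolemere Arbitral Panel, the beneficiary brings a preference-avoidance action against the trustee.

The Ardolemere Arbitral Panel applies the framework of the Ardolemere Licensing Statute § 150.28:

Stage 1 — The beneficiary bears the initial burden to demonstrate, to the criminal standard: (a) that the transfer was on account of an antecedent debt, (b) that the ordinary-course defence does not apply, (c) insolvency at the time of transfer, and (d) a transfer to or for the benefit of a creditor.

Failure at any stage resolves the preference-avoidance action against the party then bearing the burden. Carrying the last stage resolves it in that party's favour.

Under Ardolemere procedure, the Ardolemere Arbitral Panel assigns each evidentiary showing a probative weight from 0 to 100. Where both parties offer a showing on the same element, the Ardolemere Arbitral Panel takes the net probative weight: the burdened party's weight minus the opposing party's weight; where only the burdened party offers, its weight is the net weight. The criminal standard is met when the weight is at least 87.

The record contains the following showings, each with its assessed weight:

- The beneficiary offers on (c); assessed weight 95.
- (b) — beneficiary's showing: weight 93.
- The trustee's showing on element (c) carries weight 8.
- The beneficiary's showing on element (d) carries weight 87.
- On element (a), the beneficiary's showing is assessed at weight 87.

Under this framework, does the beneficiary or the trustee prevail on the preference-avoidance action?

beneficiary

Stage 1 (beneficiary, the criminal standard, weight is at least 87): (a) 87 ≥ 87 — meets; (b) 93 ≥ 87 — meets; (c) net 95−8=87 ≥ 87 — meets; (d) 87 ≥ 87 — meets.
  The beneficiary carries the last stage.
With every stage satisfied, the beneficiary prevails.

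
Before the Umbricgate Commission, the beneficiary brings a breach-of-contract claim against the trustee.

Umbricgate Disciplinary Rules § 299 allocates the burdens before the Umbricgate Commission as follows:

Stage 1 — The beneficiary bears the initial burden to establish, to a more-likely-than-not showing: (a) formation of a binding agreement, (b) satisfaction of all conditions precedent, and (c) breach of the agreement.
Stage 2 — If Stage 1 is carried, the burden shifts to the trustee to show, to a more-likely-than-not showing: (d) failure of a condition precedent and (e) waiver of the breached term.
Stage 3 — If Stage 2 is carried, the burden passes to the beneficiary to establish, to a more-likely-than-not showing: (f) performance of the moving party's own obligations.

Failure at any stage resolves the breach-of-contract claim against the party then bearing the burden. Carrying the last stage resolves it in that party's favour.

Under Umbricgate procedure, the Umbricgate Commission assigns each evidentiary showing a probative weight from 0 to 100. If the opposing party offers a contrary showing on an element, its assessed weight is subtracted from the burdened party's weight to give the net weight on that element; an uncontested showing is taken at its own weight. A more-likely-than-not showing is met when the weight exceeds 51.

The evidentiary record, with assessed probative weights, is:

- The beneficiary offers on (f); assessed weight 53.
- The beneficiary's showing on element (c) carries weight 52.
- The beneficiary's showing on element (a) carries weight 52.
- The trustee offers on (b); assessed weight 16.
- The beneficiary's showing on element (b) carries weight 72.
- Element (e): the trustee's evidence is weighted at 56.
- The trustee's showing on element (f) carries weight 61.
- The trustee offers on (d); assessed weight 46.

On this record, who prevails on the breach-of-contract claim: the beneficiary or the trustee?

Stage 1 — burden on beneficiary; standard: a more-likely-than-not showing (weight exceeds 51).
    (a): 52 > 51 [met]
    (b): 72 − 16 = 56 > 51 [met]
    (c): 52 > 51 [met]
  Stage 1 is satisfied; the onus moves to the trustee.
Stage 2 — burden on trustee; standard: a more-likely-than-not showing (weight exceeds 51).
    (d): 46 ≤ 51 [not met]
    (e): 56 > 51 [met]
  Not every element is met, so the trustee fails to carry Stage 2.
The beneficiary prevails.

beneficiary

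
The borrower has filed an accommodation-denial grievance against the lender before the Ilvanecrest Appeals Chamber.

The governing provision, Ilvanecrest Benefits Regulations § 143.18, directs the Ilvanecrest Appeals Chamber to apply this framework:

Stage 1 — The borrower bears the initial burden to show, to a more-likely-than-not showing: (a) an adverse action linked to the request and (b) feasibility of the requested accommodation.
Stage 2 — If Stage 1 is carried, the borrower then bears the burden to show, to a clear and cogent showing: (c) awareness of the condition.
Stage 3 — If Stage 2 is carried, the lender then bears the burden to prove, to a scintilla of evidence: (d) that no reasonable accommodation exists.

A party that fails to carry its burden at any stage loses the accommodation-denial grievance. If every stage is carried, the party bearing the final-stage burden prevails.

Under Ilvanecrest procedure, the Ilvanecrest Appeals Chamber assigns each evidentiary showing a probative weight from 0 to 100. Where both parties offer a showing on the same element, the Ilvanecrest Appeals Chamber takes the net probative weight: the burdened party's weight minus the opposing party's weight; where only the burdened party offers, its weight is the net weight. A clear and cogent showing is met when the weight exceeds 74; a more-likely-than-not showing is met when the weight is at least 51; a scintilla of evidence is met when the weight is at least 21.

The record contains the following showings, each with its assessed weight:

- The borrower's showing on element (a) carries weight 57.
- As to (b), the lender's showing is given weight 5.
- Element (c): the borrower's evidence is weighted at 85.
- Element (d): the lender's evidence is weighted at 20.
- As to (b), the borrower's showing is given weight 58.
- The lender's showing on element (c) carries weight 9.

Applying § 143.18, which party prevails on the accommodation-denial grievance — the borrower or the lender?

borrower

At Stage 1 the borrower must meet a more-likely-than-not showing (weight is at least 51): on (a) the weight is 57, which does reach 51, so (a) meets the standard; on (b) the weight is 58 less the opposing 5 gives net 53, which does reach 51, so (b) meets the standard.
  Stage 1 is satisfied; the borrower continues to bear the burden.
At Stage 2 the borrower must meet a clear and cogent showing (weight exceeds 74): on (c) the weight is 85 less the opposing 9 gives net 76, which does exceed 74, so (c) meets the standard.
  All elements met. The burden passes to the lender.
At Stage 3 the lender must meet a scintilla of evidence (weight is at least 21): on (d) the weight is 20, < 21, so (d) does not meet the standard.
  Stage 3 not carried; the lender fails its burden.
The analysis ends at Stage 3; the borrower prevails.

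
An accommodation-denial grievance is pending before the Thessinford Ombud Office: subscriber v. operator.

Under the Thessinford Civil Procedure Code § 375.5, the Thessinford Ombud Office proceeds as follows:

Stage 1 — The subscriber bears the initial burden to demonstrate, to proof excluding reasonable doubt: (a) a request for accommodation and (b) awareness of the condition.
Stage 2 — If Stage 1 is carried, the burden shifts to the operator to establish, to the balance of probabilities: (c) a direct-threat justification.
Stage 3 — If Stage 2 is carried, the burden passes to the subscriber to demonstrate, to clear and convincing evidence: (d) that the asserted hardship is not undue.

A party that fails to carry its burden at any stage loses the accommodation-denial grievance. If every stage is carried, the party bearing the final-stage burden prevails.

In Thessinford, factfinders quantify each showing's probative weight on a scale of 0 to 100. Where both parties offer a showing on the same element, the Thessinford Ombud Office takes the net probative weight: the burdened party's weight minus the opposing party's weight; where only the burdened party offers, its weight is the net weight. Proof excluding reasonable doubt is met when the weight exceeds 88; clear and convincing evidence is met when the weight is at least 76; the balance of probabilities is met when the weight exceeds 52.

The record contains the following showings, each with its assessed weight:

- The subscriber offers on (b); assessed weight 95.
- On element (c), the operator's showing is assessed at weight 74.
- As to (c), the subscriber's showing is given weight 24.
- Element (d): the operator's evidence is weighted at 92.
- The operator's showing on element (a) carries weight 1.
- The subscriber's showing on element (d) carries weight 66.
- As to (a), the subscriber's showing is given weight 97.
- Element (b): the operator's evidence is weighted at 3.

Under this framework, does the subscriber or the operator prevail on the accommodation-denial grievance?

Stage 1 — burden on subscriber; standard: proof excluding reasonable doubt (weight exceeds 88).
    (a): 97 − 1 = 96 > 88 [met]
    (b): 95 − 3 = 92 > 88 [met]
  The subscriber carries Stage 1; the operator now bears the burden.
Stage 2 — burden on operator; standard: the balance of probabilities (weight exceeds 52).
    (c): 74 − 24 = 50 ≤ 52 [not met]
  Not every element is met, so the operator fails to carry Stage 2.
The subscriber prevails.

subscriber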